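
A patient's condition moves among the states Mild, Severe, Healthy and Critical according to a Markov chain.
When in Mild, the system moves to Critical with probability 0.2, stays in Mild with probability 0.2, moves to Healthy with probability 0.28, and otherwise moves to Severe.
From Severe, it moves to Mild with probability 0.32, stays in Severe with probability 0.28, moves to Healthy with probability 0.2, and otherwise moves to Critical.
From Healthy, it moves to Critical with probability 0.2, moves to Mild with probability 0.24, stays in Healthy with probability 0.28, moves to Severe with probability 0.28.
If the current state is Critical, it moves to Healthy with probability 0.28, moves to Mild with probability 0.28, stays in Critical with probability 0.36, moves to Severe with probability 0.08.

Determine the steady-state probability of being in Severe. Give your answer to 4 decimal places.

0.2427

Let the stationary distribution be π with π = πP and π_1 + π_2 + π_3 + π_4 = 1.
π_1 = 0.2·π_1 + 0.32·π_2 + 0.24·π_3 + 0.28·π_4
π_2 = 0.32·π_1 + 0.28·π_2 + 0.28·π_3 + 0.08·π_4
π_3 = 0.28·π_1 + 0.2·π_2 + 0.28·π_3 + 0.28·π_4
Solving with the normalization constraint gives π = (0.2586, 0.2427, 0.2606, 0.2381).
So the stationary probability of Severe is 0.2427.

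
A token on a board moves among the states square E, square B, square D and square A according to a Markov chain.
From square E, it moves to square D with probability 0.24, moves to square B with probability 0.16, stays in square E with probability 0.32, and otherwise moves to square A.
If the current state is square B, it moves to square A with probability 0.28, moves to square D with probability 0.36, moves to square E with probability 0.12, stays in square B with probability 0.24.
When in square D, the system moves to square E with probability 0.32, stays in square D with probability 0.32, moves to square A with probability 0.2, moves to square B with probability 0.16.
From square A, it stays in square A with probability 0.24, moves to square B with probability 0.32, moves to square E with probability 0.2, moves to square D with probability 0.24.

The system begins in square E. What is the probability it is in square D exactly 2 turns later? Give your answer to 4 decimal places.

Propagate the distribution vector 2 turns from square E.
After 0 turns: (1.0000, 0.0000, 0.0000, 0.0000)
After 1 turn: (0.3200, 0.1600, 0.2400, 0.2800)
After 2 turns: (0.2544, 0.2176, 0.2784, 0.2496)
P(in square D after 2 turns) = 0.2784

0.2784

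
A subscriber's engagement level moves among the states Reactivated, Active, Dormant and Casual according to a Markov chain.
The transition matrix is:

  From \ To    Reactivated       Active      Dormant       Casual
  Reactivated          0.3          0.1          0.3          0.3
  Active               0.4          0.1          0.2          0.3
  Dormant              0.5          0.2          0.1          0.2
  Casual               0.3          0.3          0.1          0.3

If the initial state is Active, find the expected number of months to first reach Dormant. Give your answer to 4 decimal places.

Let t(s) be the expected number of months to first reach Dormant from state s, with t(Dormant) = 0. Conditioning on the first month:
t(Reactivated) = 1 + 0.3·t(Reactivated) + 0.1·t(Active) + 0.3·t(Casual)
t(Active) = 1 + 0.4·t(Reactivated) + 0.1·t(Active) + 0.3·t(Casual)
t(Casual) = 1 + 0.3·t(Reactivated) + 0.3·t(Active) + 0.3·t(Casual)
Solving: t(Reactivated) = 4.4643, t(Active) = 4.9107, t(Casual) = 5.4464.
Expected months from Active to Dormant: 4.9107.

4.9107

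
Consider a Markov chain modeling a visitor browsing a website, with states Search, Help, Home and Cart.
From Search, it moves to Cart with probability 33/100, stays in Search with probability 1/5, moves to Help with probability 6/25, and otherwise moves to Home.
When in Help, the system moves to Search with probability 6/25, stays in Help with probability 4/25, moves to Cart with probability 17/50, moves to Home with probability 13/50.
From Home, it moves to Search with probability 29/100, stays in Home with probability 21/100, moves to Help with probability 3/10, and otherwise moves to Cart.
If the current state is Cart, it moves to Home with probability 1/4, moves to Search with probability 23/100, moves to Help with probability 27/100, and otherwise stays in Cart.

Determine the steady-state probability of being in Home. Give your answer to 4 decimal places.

0.2381

Let the stationary distribution be π with π = πP and π_1 + π_2 + π_3 + π_4 = 1.
π_1 = 0.2·π_1 + 0.24·π_2 + 0.29·π_3 + 0.23·π_4
π_2 = 0.24·π_1 + 0.16·π_2 + 0.3·π_3 + 0.27·π_4
π_3 = 0.23·π_1 + 0.26·π_2 + 0.21·π_3 + 0.25·π_4
Solving with the normalization constraint gives π = (0.2395, 0.2432, 0.2381, 0.2791).
So the stationary probability of Home is 0.2381.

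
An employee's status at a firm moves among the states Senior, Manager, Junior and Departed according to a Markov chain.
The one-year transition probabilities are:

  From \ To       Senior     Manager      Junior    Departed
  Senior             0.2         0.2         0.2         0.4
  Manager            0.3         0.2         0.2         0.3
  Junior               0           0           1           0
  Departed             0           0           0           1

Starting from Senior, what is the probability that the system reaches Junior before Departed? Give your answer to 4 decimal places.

0.3448

Let h(s) be the probability of absorption at Junior starting from transient state s. Then h(Junior) = 1 and h(Departed) = 0. By first-step analysis:
h(Senior) = 0.2·h(Senior) + 0.2·h(Manager) + 0.2·1 + 0.4·0
h(Manager) = 0.3·h(Senior) + 0.2·h(Manager) + 0.2·1 + 0.3·0
Solving: h(Senior) = 0.3448, h(Manager) = 0.3793.
Starting from Senior, the probability is 0.3448.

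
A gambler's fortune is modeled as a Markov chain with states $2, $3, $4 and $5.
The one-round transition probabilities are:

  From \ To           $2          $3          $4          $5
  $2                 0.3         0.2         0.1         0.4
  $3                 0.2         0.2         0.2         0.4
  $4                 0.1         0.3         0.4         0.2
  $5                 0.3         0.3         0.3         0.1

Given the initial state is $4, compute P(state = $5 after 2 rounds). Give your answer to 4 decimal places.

Propagate the distribution vector 2 rounds from $4.
After 0 rounds: (0.0000, 0.0000, 1.0000, 0.0000)
After 1 round: (0.1000, 0.3000, 0.4000, 0.2000)
After 2 rounds: (0.1900, 0.2600, 0.2900, 0.2600)
P(in $5 after 2 rounds) = 0.2600

0.2600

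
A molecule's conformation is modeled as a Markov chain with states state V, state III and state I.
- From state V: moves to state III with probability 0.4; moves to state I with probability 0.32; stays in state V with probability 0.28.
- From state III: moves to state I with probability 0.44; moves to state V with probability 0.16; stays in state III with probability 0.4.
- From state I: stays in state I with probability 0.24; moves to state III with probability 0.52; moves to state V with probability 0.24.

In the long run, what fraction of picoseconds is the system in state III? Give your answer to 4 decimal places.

0.4414

Let the stationary distribution be π with π = πP and π_1 + π_2 + π_3 = 1.
π_1 = 0.28·π_1 + 0.16·π_2 + 0.24·π_3
π_2 = 0.4·π_1 + 0.4·π_2 + 0.52·π_3
Solving with the normalization constraint gives π = (0.2132, 0.4414, 0.3453).
So the stationary probability of state III is 0.4414.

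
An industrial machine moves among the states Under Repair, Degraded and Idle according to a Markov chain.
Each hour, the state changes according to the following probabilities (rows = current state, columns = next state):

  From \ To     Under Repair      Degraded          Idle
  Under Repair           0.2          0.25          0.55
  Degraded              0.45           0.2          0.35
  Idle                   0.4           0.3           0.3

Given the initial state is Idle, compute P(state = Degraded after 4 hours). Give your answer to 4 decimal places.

0.2569

Propagate the distribution vector 4 hours from Idle.
After 0 hours: (0.0000, 0.0000, 1.0000)
After 1 hour: (0.4000, 0.3000, 0.3000)
After 2 hours: (0.3350, 0.2500, 0.4150)
After 3 hours: (0.3455, 0.2583, 0.3963)
After 4 hours: (0.3438, 0.2569, 0.3993)
P(in Degraded after 4 hours) = 0.2569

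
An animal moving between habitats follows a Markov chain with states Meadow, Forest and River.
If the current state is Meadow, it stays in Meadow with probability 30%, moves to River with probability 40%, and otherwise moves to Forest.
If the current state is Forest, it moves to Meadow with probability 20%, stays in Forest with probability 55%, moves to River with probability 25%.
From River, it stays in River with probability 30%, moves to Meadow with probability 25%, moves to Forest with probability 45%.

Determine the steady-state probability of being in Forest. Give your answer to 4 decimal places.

Let the stationary distribution be π with π = πP and π_1 + π_2 + π_3 = 1.
π_1 = 0.3·π_1 + 0.2·π_2 + 0.25·π_3
π_2 = 0.3·π_1 + 0.55·π_2 + 0.45·π_3
Solving with the normalization constraint gives π = (0.2389, 0.4602, 0.3009).
So the stationary probability of Forest is 0.4602.

0.4602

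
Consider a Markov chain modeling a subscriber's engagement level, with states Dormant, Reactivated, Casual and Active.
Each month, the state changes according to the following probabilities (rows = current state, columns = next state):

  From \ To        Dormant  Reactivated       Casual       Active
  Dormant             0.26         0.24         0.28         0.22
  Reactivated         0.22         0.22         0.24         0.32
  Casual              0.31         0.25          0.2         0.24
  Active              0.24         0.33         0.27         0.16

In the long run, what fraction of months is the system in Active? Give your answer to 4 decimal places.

0.2366

Let the stationary distribution be π with π = πP and π_1 + π_2 + π_3 + π_4 = 1.
π_1 = 0.26·π_1 + 0.22·π_2 + 0.31·π_3 + 0.24·π_4
π_2 = 0.24·π_1 + 0.22·π_2 + 0.25·π_3 + 0.33·π_4
π_3 = 0.28·π_1 + 0.24·π_2 + 0.2·π_3 + 0.27·π_4
Solving with the normalization constraint gives π = (0.2573, 0.2586, 0.2475, 0.2366).
So the stationary probability of Active is 0.2366.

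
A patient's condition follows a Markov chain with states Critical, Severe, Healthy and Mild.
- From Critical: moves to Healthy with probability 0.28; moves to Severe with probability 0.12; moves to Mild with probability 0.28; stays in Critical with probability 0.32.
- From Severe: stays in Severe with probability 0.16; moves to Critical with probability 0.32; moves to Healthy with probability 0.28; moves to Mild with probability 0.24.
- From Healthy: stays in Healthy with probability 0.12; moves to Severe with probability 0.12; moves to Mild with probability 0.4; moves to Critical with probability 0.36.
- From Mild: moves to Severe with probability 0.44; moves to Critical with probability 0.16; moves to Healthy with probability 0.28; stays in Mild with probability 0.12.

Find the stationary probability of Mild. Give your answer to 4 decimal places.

0.2591

Let the stationary distribution be π with π = πP and π_1 + π_2 + π_3 + π_4 = 1.
π_1 = 0.32·π_1 + 0.32·π_2 + 0.36·π_3 + 0.16·π_4
π_2 = 0.12·π_1 + 0.16·π_2 + 0.12·π_3 + 0.44·π_4
π_3 = 0.28·π_1 + 0.28·π_2 + 0.12·π_3 + 0.28·π_4
Solving with the normalization constraint gives π = (0.2882, 0.2114, 0.2414, 0.2591).
So the stationary probability of Mild is 0.2591.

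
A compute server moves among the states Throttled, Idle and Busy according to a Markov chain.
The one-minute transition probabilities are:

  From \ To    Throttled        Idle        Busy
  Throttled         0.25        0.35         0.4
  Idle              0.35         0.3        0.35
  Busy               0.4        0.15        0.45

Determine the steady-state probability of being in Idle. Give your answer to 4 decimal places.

Let the stationary distribution be π with π = πP and π_1 + π_2 + π_3 = 1.
π_1 = 0.25·π_1 + 0.35·π_2 + 0.4·π_3
π_2 = 0.35·π_1 + 0.3·π_2 + 0.15·π_3
Solving with the normalization constraint gives π = (0.3367, 0.2557, 0.4076).
So the stationary probability of Idle is 0.2557.

0.2557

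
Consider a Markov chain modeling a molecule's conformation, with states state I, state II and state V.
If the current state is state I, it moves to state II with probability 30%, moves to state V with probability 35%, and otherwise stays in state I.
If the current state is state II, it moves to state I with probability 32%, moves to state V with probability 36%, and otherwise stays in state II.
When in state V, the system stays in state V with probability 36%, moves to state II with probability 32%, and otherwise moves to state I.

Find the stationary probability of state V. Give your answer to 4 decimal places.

Let the stationary distribution be π with π = πP and π_1 + π_2 + π_3 = 1.
π_1 = 0.35·π_1 + 0.32·π_2 + 0.32·π_3
π_2 = 0.3·π_1 + 0.32·π_2 + 0.32·π_3
Solving with the normalization constraint gives π = (0.3299, 0.3134, 0.3567).
So the stationary probability of state V is 0.3567.

0.3567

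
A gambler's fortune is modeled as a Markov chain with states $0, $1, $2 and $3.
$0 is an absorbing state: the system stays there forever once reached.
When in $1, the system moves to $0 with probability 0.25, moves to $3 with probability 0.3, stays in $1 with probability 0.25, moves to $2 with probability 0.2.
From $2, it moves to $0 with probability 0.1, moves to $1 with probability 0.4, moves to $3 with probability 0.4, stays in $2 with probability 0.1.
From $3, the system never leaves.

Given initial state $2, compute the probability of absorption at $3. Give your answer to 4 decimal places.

Let h(s) be the probability of absorption at $3 starting from transient state s. Then h($3) = 1 and h($0) = 0. By first-step analysis:
h($1) = 0.25·0 + 0.25·h($1) + 0.2·h($2) + 0.3·1
h($2) = 0.1·0 + 0.4·h($1) + 0.1·h($2) + 0.4·1
Solving: h($1) = 0.5882, h($2) = 0.7059.
Starting from $2, the probability is 0.7059.

0.7059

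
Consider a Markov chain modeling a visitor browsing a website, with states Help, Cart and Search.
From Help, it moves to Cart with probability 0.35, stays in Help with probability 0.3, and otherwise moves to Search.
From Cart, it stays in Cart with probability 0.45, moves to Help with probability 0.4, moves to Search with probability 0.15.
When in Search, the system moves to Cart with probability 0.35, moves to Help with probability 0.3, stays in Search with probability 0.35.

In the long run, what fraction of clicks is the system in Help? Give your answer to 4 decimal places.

0.3389

Let the stationary distribution be π with π = πP and π_1 + π_2 + π_3 = 1.
π_1 = 0.3·π_1 + 0.4·π_2 + 0.3·π_3
π_2 = 0.35·π_1 + 0.45·π_2 + 0.35·π_3
Solving with the normalization constraint gives π = (0.3389, 0.3889, 0.2722).
So the stationary probability of Help is 0.3389.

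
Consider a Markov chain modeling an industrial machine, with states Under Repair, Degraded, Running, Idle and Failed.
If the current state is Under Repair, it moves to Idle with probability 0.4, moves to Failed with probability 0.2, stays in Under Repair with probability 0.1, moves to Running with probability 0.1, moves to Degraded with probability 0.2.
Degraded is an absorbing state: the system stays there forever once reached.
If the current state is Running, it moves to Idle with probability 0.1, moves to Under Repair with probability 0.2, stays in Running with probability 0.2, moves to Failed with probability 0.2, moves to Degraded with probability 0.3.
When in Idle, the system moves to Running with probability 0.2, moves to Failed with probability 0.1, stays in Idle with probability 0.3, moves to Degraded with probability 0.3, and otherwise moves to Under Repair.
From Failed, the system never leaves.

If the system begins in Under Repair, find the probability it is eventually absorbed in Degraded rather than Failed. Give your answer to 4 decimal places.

0.5957

Let h(s) be the probability of absorption at Degraded starting from transient state s. Then h(Degraded) = 1 and h(Failed) = 0. By first-step analysis:
h(Under Repair) = 0.1·h(Under Repair) + 0.2·1 + 0.1·h(Running) + 0.4·h(Idle) + 0.2·0
h(Running) = 0.2·h(Under Repair) + 0.3·1 + 0.2·h(Running) + 0.1·h(Idle) + 0.2·0
h(Idle) = 0.1·h(Under Repair) + 0.3·1 + 0.2·h(Running) + 0.3·h(Idle) + 0.1·0
Solving: h(Under Repair) = 0.5957, h(Running) = 0.6099, h(Idle) = 0.6879.
Starting from Under Repair, the probability is 0.5957.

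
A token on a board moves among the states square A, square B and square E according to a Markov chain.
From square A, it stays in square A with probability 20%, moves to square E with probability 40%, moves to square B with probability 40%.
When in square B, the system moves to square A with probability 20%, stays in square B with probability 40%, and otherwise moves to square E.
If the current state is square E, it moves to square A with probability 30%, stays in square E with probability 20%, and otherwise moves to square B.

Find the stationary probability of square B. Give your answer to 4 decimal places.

0.4333

Let the stationary distribution be π with π = πP and π_1 + π_2 + π_3 = 1.
π_1 = 0.2·π_1 + 0.2·π_2 + 0.3·π_3
π_2 = 0.4·π_1 + 0.4·π_2 + 0.5·π_3
Solving with the normalization constraint gives π = (0.2333, 0.4333, 0.3333).
So the stationary probability of square B is 0.4333.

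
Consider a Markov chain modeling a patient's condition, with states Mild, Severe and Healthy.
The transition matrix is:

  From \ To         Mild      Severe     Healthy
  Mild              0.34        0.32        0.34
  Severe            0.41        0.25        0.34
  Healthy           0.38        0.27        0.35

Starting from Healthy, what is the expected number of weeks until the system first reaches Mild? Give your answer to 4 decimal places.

2.5777

Let t(s) be the expected number of weeks to first reach Mild from state s, with t(Mild) = 0. Conditioning on the first week:
t(Severe) = 1 + 0.25·t(Severe) + 0.34·t(Healthy)
t(Healthy) = 1 + 0.27·t(Severe) + 0.35·t(Healthy)
Solving: t(Severe) = 2.5019, t(Healthy) = 2.5777.
Expected weeks from Healthy to Mild: 2.5777.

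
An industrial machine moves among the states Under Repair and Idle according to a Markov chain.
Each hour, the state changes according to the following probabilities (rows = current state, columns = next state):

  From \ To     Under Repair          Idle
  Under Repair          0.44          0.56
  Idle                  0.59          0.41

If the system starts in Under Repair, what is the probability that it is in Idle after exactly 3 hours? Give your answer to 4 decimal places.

Propagate the distribution vector 3 hours from Under Repair.
After 0 hours: (1.0000, 0.0000)
After 1 hour: (0.4400, 0.5600)
After 2 hours: (0.5240, 0.4760)
After 3 hours: (0.5114, 0.4886)
P(in Idle after 3 hours) = 0.4886

0.4886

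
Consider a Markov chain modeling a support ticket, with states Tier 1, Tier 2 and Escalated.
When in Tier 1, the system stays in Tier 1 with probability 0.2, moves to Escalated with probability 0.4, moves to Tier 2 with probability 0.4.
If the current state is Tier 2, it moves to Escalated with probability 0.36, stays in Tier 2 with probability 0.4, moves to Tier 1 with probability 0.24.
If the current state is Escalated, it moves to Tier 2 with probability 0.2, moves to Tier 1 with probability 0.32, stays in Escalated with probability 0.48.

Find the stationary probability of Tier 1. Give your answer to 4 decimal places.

Let the stationary distribution be π with π = πP and π_1 + π_2 + π_3 = 1.
π_1 = 0.2·π_1 + 0.24·π_2 + 0.32·π_3
π_2 = 0.4·π_1 + 0.4·π_2 + 0.2·π_3
Solving with the normalization constraint gives π = (0.2632, 0.3158, 0.4211).
So the stationary probability of Tier 1 is 0.2632.

0.2632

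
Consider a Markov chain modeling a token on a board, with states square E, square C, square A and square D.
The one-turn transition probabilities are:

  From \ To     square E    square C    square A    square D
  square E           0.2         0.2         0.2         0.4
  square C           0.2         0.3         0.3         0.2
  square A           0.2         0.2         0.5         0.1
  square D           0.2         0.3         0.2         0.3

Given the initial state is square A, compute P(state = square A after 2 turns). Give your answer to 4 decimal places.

Propagate the distribution vector 2 turns from square A.
After 0 turns: (0.0000, 0.0000, 1.0000, 0.0000)
After 1 turn: (0.2000, 0.2000, 0.5000, 0.1000)
After 2 turns: (0.2000, 0.2300, 0.3700, 0.2000)
P(in square A after 2 turns) = 0.3700

0.3700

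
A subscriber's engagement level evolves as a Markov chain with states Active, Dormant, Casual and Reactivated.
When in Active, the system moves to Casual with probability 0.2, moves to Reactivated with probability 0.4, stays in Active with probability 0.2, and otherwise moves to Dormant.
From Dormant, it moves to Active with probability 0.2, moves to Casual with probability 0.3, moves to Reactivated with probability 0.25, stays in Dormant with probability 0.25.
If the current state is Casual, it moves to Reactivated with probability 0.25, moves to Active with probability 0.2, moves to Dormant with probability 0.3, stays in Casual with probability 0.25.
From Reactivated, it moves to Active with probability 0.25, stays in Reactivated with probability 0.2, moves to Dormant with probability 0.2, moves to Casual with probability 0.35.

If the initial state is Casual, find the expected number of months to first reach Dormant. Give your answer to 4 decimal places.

Let t(s) be the expected number of months to first reach Dormant from state s, with t(Dormant) = 0. Conditioning on the first month:
t(Active) = 1 + 0.2·t(Active) + 0.2·t(Casual) + 0.4·t(Reactivated)
t(Casual) = 1 + 0.2·t(Active) + 0.25·t(Casual) + 0.25·t(Reactivated)
t(Reactivated) = 1 + 0.25·t(Active) + 0.35·t(Casual) + 0.2·t(Reactivated)
Solving: t(Active) = 4.4286, t(Casual) = 3.9714, t(Reactivated) = 4.3714.
Expected months from Casual to Dormant: 3.9714.

3.9714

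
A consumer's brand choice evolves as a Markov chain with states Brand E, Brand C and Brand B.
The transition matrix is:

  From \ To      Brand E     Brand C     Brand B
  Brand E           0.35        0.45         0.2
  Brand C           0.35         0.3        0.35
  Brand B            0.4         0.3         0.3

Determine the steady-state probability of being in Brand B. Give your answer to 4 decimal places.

Let the stationary distribution be π with π = πP and π_1 + π_2 + π_3 = 1.
π_1 = 0.35·π_1 + 0.35·π_2 + 0.4·π_3
π_2 = 0.45·π_1 + 0.3·π_2 + 0.3·π_3
Solving with the normalization constraint gives π = (0.3641, 0.3546, 0.2813).
So the stationary probability of Brand B is 0.2813.

0.2813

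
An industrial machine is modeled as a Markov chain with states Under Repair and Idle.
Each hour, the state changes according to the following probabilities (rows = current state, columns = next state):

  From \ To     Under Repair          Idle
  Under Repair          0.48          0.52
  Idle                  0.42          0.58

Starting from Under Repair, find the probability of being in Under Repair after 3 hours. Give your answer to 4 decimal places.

Propagate the distribution vector 3 hours from Under Repair.
After 0 hours: (1.0000, 0.0000)
After 1 hour: (0.4800, 0.5200)
After 2 hours: (0.4488, 0.5512)
After 3 hours: (0.4469, 0.5531)
P(in Under Repair after 3 hours) = 0.4469

0.4469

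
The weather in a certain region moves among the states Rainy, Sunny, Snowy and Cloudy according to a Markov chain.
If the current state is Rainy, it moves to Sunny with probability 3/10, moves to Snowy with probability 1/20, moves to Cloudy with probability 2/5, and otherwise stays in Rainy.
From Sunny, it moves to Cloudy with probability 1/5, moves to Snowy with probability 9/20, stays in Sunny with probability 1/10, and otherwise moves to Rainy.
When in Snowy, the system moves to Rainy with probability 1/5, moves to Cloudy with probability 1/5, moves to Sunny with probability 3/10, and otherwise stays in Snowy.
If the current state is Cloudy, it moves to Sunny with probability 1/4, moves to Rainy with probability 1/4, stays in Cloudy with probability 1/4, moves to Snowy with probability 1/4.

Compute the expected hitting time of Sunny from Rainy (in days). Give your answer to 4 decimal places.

3.5220

Let t(s) be the expected number of days to first reach Sunny from state s, with t(Sunny) = 0. Conditioning on the first day:
t(Rainy) = 1 + 0.25·t(Rainy) + 0.05·t(Snowy) + 0.4·t(Cloudy)
t(Snowy) = 1 + 0.2·t(Rainy) + 0.3·t(Snowy) + 0.2·t(Cloudy)
t(Cloudy) = 1 + 0.25·t(Rainy) + 0.25·t(Snowy) + 0.25·t(Cloudy)
Solving: t(Rainy) = 3.5220, t(Snowy) = 3.4829, t(Cloudy) = 3.6683.
Expected days from Rainy to Sunny: 3.5220.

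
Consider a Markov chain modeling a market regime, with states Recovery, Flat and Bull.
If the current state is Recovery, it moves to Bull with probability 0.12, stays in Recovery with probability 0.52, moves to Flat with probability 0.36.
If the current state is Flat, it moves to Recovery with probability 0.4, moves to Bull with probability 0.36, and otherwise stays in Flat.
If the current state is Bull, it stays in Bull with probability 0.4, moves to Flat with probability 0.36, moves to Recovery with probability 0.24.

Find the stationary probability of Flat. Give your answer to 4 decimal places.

0.3214

Let the stationary distribution be π with π = πP and π_1 + π_2 + π_3 = 1.
π_1 = 0.52·π_1 + 0.4·π_2 + 0.24·π_3
π_2 = 0.36·π_1 + 0.24·π_2 + 0.36·π_3
Solving with the normalization constraint gives π = (0.4048, 0.3214, 0.2738).
So the stationary probability of Flat is 0.3214.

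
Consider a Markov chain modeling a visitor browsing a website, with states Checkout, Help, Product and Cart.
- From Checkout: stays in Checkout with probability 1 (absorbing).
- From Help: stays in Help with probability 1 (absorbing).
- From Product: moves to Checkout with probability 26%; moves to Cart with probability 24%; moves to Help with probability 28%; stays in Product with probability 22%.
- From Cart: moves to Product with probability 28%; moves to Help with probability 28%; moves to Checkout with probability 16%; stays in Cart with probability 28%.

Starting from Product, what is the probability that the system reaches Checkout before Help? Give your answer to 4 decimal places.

0.4563

Let h(s) be the probability of absorption at Checkout starting from transient state s. Then h(Checkout) = 1 and h(Help) = 0. By first-step analysis:
h(Product) = 0.26·1 + 0.28·0 + 0.22·h(Product) + 0.24·h(Cart)
h(Cart) = 0.16·1 + 0.28·0 + 0.28·h(Product) + 0.28·h(Cart)
Solving: h(Product) = 0.4563, h(Cart) = 0.3997.
Starting from Product, the probability is 0.4563.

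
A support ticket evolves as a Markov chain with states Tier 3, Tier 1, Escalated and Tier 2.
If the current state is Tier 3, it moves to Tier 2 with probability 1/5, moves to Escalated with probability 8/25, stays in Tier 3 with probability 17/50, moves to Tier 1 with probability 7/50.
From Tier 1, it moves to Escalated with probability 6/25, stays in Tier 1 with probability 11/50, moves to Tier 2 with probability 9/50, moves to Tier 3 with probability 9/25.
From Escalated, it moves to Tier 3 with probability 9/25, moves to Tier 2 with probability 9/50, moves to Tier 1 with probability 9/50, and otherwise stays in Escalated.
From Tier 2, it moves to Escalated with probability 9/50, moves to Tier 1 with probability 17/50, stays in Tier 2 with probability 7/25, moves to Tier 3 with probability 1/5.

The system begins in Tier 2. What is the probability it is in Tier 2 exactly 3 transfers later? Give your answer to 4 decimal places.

0.2074

Propagate the distribution vector 3 transfers from Tier 2.
After 0 transfers: (0.0000, 0.0000, 0.0000, 1.0000)
After 1 transfer: (0.2000, 0.3400, 0.1800, 0.2800)
After 2 transfers: (0.3112, 0.2304, 0.2464, 0.2120)
After 3 transfers: (0.3199, 0.2107, 0.2620, 0.2074)
P(in Tier 2 after 3 transfers) = 0.2074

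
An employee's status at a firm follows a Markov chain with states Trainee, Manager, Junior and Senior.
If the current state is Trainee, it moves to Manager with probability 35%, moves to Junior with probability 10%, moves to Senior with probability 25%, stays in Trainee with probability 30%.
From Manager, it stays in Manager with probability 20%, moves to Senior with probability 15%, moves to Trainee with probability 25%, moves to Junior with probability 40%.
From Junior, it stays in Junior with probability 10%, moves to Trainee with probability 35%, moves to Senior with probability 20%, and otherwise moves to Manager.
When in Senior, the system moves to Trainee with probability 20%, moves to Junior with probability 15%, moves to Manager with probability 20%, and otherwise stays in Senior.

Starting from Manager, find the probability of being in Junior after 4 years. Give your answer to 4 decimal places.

0.1938

Propagate the distribution vector 4 years from Manager.
After 0 years: (0.0000, 1.0000, 0.0000, 0.0000)
After 1 year: (0.2500, 0.2000, 0.4000, 0.1500)
After 2 years: (0.2950, 0.2975, 0.1675, 0.2400)
After 3 years: (0.2695, 0.2694, 0.2013, 0.2599)
After 4 years: (0.2706, 0.2706, 0.1938, 0.2650)
P(in Junior after 4 years) = 0.1938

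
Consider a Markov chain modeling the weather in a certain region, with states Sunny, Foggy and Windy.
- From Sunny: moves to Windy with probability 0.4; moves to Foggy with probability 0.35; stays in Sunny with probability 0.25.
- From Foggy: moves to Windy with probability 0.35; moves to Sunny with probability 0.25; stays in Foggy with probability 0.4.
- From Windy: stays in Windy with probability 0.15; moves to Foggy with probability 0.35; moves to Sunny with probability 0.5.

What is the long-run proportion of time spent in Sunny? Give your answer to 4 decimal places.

Let the stationary distribution be π with π = πP and π_1 + π_2 + π_3 = 1.
π_1 = 0.25·π_1 + 0.25·π_2 + 0.5·π_3
π_2 = 0.35·π_1 + 0.4·π_2 + 0.35·π_3
Solving with the normalization constraint gives π = (0.3263, 0.3684, 0.3053).
So the stationary probability of Sunny is 0.3263.

0.3263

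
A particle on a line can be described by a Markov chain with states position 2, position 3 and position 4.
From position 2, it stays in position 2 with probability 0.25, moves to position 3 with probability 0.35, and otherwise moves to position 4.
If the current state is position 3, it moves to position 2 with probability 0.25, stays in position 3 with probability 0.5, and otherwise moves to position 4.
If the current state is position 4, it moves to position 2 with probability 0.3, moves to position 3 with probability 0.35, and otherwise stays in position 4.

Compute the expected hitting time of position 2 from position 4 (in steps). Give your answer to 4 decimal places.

3.5789

Let t(s) be the expected number of steps to first reach position 2 from state s, with t(position 2) = 0. Conditioning on the first step:
t(position 3) = 1 + 0.5·t(position 3) + 0.25·t(position 4)
t(position 4) = 1 + 0.35·t(position 3) + 0.35·t(position 4)
Solving: t(position 3) = 3.7895, t(position 4) = 3.5789.
Expected steps from position 4 to position 2: 3.5789.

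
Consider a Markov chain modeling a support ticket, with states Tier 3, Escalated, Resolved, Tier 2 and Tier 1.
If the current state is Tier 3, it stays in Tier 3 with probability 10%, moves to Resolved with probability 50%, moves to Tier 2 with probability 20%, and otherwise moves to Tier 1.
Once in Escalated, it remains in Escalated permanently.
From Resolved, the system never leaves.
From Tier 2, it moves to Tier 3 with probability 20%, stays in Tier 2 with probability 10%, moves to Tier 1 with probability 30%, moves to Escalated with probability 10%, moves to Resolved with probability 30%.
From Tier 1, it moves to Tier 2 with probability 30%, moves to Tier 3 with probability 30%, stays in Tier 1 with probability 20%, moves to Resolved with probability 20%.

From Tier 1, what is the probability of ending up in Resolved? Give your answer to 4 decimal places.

Let h(s) be the probability of absorption at Resolved starting from transient state s. Then h(Resolved) = 1 and h(Escalated) = 0. By first-step analysis:
h(Tier 3) = 0.1·h(Tier 3) + 0.5·1 + 0.2·h(Tier 2) + 0.2·h(Tier 1)
h(Tier 2) = 0.2·h(Tier 3) + 0.1·0 + 0.3·1 + 0.1·h(Tier 2) + 0.3·h(Tier 1)
h(Tier 1) = 0.3·h(Tier 3) + 0.2·1 + 0.3·h(Tier 2) + 0.2·h(Tier 1)
Solving: h(Tier 3) = 0.9512, h(Tier 2) = 0.8537, h(Tier 1) = 0.9268.
Starting from Tier 1, the probability is 0.9268.

0.9268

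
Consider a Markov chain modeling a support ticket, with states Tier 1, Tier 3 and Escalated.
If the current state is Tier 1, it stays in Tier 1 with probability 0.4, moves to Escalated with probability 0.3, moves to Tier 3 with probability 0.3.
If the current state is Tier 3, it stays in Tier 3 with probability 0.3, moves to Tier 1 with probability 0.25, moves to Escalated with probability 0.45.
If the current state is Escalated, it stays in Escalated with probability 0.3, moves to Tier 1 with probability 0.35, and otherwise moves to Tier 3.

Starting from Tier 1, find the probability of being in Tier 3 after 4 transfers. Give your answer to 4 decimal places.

0.3174

Propagate the distribution vector 4 transfers from Tier 1.
After 0 transfers: (1.0000, 0.0000, 0.0000)
After 1 transfer: (0.4000, 0.3000, 0.3000)
After 2 transfers: (0.3400, 0.3150, 0.3450)
After 3 transfers: (0.3355, 0.3173, 0.3473)
After 4 transfers: (0.3351, 0.3174, 0.3476)
P(in Tier 3 after 4 transfers) = 0.3174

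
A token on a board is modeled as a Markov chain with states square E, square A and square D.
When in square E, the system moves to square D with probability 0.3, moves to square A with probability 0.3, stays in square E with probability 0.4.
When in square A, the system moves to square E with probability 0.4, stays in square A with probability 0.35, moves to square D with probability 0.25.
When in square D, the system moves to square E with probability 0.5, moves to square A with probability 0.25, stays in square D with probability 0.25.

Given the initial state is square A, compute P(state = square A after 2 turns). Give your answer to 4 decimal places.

0.3050

Sum over the intermediate state after 1 turn:
P = P(square A→square E)·P(square E→square A) + P(square A→square A)·P(square A→square A) + P(square A→square D)·P(square D→square A)
  = 0.4×0.3 + 0.35×0.35 + 0.25×0.25
  = 0.1200 + 0.1225 + 0.0625 = 0.3050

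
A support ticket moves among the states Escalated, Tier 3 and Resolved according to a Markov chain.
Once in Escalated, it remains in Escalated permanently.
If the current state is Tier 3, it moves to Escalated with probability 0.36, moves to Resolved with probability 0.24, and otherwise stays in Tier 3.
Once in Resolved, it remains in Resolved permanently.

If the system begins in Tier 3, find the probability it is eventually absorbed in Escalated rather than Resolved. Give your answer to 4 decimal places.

Let h(s) be the probability of absorption at Escalated starting from transient state s. Then h(Escalated) = 1 and h(Resolved) = 0. By first-step analysis:
h(Tier 3) = 0.36·1 + 0.4·h(Tier 3) + 0.24·0
Solving: h(Tier 3) = 0.6000.
Starting from Tier 3, the probability is 0.6000.

0.6000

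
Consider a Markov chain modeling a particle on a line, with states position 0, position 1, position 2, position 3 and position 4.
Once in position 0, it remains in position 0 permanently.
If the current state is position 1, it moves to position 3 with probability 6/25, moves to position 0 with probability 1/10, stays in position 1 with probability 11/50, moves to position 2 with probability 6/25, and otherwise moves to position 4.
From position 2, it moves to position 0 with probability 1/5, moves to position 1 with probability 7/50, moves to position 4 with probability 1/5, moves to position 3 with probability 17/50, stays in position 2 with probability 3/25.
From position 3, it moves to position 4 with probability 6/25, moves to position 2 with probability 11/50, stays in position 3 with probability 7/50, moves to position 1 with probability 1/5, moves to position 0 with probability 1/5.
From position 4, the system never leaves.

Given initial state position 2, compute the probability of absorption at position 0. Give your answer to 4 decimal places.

0.4648

Let h(s) be the probability of absorption at position 0 starting from transient state s. Then h(position 0) = 1 and h(position 4) = 0. By first-step analysis:
h(position 1) = 0.1·1 + 0.22·h(position 1) + 0.24·h(position 2) + 0.24·h(position 3) + 0.2·0
h(position 2) = 0.2·1 + 0.14·h(position 1) + 0.12·h(position 2) + 0.34·h(position 3) + 0.2·0
h(position 3) = 0.2·1 + 0.2·h(position 1) + 0.22·h(position 2) + 0.14·h(position 3) + 0.24·0
Solving: h(position 1) = 0.4086, h(position 2) = 0.4648, h(position 3) = 0.4465.
Starting from position 2, the probability is 0.4648.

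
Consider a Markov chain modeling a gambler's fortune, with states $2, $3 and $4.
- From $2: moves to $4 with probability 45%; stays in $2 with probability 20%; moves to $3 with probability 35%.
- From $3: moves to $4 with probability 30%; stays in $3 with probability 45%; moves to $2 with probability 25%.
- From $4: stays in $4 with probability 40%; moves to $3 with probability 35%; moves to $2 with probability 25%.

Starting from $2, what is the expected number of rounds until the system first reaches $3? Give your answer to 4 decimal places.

2.8571

Let t(s) be the expected number of rounds to first reach $3 from state s, with t($3) = 0. Conditioning on the first round:
t($2) = 1 + 0.2·t($2) + 0.45·t($4)
t($4) = 1 + 0.25·t($2) + 0.4·t($4)
Solving: t($2) = 2.8571, t($4) = 2.8571.
Expected rounds from $2 to $3: 2.8571.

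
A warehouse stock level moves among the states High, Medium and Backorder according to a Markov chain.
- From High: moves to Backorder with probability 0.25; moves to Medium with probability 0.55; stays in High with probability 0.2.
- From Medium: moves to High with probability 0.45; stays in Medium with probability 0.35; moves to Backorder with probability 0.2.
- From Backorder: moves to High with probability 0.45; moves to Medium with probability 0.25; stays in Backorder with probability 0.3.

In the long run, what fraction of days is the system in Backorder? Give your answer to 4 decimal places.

0.2422

Let the stationary distribution be π with π = πP and π_1 + π_2 + π_3 = 1.
π_1 = 0.2·π_1 + 0.45·π_2 + 0.45·π_3
π_2 = 0.55·π_1 + 0.35·π_2 + 0.25·π_3
Solving with the normalization constraint gives π = (0.3600, 0.3978, 0.2422).
So the stationary probability of Backorder is 0.2422.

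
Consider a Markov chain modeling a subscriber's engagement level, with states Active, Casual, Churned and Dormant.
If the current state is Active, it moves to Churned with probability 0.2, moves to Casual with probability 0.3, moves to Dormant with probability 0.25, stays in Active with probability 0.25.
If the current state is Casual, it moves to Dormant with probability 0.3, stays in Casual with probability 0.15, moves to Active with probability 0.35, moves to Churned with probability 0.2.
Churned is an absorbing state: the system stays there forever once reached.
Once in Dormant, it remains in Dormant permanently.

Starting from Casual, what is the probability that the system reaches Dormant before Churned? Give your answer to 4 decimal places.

Let h(s) be the probability of absorption at Dormant starting from transient state s. Then h(Dormant) = 1 and h(Churned) = 0. By first-step analysis:
h(Active) = 0.25·h(Active) + 0.3·h(Casual) + 0.2·0 + 0.25·1
h(Casual) = 0.35·h(Active) + 0.15·h(Casual) + 0.2·0 + 0.3·1
Solving: h(Active) = 0.5681, h(Casual) = 0.5869.
Starting from Casual, the probability is 0.5869.

0.5869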